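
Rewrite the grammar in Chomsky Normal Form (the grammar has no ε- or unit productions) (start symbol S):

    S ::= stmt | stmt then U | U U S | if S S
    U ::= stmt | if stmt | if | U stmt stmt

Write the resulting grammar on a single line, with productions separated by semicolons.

S ::= stmt | X1 Y1 | U Y2 | X3 Y3; U ::= stmt | X3 X1 | if | U Y4; X1 ::= stmt; X2 ::= then; X3 ::= if; Y1 ::= X2 U; Y2 ::= U S; Y3 ::= S S; Y4 ::= X1 X1

Introduce a nonterminal for each terminal appearing in a rule of length ≥ 2: X1 → stmt, X2 → then, X3 → if.
Binarize each right-hand side of length ≥ 3 by chaining fresh nonterminals (Y1, Y2, …): affected rules were S → X1 X2 U; S → U U S; S → X3 S S; U → U X1 X1.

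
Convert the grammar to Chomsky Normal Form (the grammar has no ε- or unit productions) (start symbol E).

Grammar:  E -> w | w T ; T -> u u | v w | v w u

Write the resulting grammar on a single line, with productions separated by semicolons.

Introduce a nonterminal for each terminal appearing in a rule of length ≥ 2: X1 → w, X2 → u, X3 → v.
Binarize each right-hand side of length ≥ 3 by chaining fresh nonterminals (Y1, Y2, …): affected rules were T → X3 X1 X2.

E -> w | X1 T; T -> X2 X2 | X3 X1 | X3 Y1; X1 -> w; X2 -> u; X3 -> v; Y1 -> X1 X2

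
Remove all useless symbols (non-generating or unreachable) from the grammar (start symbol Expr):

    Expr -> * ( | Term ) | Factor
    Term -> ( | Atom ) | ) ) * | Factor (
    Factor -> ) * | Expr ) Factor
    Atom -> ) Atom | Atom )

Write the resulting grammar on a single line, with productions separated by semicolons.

Generating nonterminals: {Expr, Factor, Term}.
Reachable from Expr after that: {Expr, Factor, Term}.
Removed useless symbols: {Atom} and every production mentioning them.

Expr -> * ( | Term ) | Factor; Term -> ( | ) ) * | Factor (; Factor -> ) * | Expr ) Factor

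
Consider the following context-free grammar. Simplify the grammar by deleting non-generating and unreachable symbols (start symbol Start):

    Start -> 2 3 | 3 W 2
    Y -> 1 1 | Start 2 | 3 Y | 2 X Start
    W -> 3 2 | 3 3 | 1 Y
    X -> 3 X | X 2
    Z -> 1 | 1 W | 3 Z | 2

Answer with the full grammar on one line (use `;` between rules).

Start -> 2 3 | 3 W 2; Y -> 1 1 | Start 2 | 3 Y; W -> 3 2 | 3 3 | 1 Y

Generating nonterminals: {Start, W, Y, Z}.
Reachable from Start after that: {Start, W, Y}.
Removed useless symbols: {X, Z} and every production mentioning them.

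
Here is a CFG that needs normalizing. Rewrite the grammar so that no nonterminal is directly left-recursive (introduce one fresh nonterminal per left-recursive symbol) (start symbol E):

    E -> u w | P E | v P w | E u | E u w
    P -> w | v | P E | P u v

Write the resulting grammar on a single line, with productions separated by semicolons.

E, P are directly left-recursive.
For E: α = {u, u w}, β = {u w, P E, v P w}. Rewrite as E → β E' and E' → α E' | ε.
For P: α = {E, u v}, β = {w, v}. Rewrite as P → β P' and P' → α P' | ε.

E -> u w E' | P E E' | v P w E'; P -> w P' | v P'; E' -> u E' | u w E' | eps; P' -> E P' | u v P' | eps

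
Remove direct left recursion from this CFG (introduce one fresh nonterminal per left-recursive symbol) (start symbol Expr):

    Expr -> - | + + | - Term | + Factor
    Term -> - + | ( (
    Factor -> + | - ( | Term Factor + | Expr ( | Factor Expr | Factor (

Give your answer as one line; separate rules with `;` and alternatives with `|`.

Directly left-recursive nonterminal: Factor.
For Factor: α = {Expr, (}, β = {+, - (, Term Factor +, Expr (}. Rewrite as Factor → β Factor1 and Factor1 → α Factor1 | ε.

Expr -> - | + + | - Term | + Factor; Term -> - + | ( (; Factor -> + Factor1 | - ( Factor1 | Term Factor + Factor1 | Expr ( Factor1; Factor1 -> Expr Factor1 | ( Factor1 | ε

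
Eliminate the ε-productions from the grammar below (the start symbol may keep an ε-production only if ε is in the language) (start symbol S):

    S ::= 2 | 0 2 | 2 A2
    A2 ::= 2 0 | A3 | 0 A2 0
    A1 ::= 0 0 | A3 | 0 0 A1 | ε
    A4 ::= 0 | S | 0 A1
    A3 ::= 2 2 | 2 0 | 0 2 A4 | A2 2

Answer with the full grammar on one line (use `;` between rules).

S ::= 2 | 0 2 | 2 A2; A2 ::= 2 0 | A3 | 0 A2 0; A1 ::= 0 0 | A3 | 0 0 A1; A4 ::= 0 | S | 0 A1; A3 ::= 2 2 | 2 0 | 0 2 A4 | A2 2

The nullable symbols are {A1}.
ε ∉ L(G), so no ε-production is kept.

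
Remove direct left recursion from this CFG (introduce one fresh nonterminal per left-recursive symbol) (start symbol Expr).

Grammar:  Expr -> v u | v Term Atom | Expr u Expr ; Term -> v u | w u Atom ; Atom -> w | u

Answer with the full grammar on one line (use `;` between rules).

Left recursion appears on Expr.
For Expr: α = {u Expr}, β = {v u, v Term Atom}. Rewrite as Expr → β Expr1 and Expr1 → α Expr1 | ε.

Expr -> v u Expr1 | v Term Atom Expr1; Term -> v u | w u Atom; Atom -> w | u; Expr1 -> u Expr Expr1 | ε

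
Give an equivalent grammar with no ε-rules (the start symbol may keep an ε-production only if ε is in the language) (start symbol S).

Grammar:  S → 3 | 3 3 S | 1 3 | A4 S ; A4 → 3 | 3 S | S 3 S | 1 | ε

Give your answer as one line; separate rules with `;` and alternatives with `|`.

The nullable symbols are {A4}.
ε ∉ L(G), so no ε-production is kept.

S → 3 | 3 3 S | 1 3 | A4 S; A4 → 3 | 3 S | S 3 S | 1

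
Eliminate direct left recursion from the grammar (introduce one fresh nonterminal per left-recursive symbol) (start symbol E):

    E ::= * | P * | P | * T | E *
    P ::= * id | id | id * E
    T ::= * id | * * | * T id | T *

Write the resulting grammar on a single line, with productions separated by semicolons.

Left recursion appears on E, T.
For E: α = {*}, β = {*, P *, P, * T}. Rewrite as E → β E' and E' → α E' | ε.
For T: α = {*}, β = {* id, * *, * T id}. Rewrite as T → β T' and T' → α T' | ε.

E ::= * E' | P * E' | P E' | * T E'; P ::= * id | id | id * E; T ::= * id T' | * * T' | * T id T'; E' ::= * E' | eps; T' ::= * T' | eps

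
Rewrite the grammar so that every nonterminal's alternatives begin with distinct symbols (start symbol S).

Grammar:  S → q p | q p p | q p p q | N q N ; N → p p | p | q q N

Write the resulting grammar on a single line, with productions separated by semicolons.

S → N q N | q p S'; N → q q N | p N'; S' → ε | p S''; N' → p | ε; S'' → ε | q

S has alternatives sharing prefix 'q p': factor to S → q p S' with S' → ε | p | p q.
N has alternatives sharing prefix 'p': factor to N → p N' with N' → p | ε.
S' has alternatives sharing prefix 'p': factor to S' → p S'' with S'' → ε | q.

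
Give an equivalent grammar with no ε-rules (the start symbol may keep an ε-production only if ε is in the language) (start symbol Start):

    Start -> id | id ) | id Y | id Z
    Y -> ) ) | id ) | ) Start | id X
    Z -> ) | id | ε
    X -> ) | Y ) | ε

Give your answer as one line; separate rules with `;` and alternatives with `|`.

Start -> id | id ) | id Y | id Z; Y -> ) ) | id ) | ) Start | id X | id; Z -> ) | id; X -> ) | Y )

Nullable nonterminals: {X, Z}.
ε ∉ L(G), so no ε-production is kept.
Add the nullable-subset variants: Y → id X gives id X | id.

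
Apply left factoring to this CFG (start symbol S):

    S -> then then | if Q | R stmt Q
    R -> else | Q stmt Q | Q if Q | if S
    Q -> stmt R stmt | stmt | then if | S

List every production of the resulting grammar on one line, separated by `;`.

R has alternatives sharing prefix 'Q': factor to R → Q R' with R' → stmt Q | if Q.
Q has alternatives sharing prefix 'stmt': factor to Q → stmt Q' with Q' → R stmt | ε.

S -> then then | if Q | R stmt Q; R -> else | if S | Q R'; Q -> then if | S | stmt Q'; R' -> stmt Q | if Q; Q' -> R stmt | ε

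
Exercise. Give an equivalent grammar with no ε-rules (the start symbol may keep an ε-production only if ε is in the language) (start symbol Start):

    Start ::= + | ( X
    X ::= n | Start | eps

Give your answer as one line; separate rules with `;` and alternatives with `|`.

Nullable nonterminals: {X}.
ε ∉ L(G), so no ε-production is kept.
For each production, add variants omitting each subset of nullable occurrences: Start → ( X gives ( X | (.

Start ::= + | ( X | (; X ::= n | Start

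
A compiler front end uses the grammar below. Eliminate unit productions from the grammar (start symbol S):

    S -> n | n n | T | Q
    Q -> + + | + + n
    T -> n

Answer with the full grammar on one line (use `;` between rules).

Unit pairs: S ⇒* {Q, T}.
For each unit pair (A, B), copy every non-unit production of B to A, then drop all unit productions.

S -> n | n n | + + | + + n; Q -> + + | + + n; T -> n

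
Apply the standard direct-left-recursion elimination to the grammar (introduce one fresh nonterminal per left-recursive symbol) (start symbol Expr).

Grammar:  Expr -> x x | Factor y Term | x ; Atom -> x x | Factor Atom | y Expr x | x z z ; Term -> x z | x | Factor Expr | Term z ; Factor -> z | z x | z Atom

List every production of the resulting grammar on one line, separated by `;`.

Expr -> x x | Factor y Term | x; Atom -> x x | Factor Atom | y Expr x | x z z; Term -> x z Term1 | x Term1 | Factor Expr Term1; Factor -> z | z x | z Atom; Term1 -> z Term1 | ε

Directly left-recursive nonterminal: Term.
For Term: α = {z}, β = {x z, x, Factor Expr}. Rewrite as Term → β Term1 and Term1 → α Term1 | ε.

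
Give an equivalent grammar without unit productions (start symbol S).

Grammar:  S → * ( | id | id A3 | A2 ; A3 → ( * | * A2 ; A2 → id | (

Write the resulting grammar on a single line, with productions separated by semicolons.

Unit pairs: S ⇒* {A2}.
Replace each nonterminal's rules with the union of the non-unit rules of every nonterminal it unit-derives.

S → id | ( | * ( | id A3; A3 → ( * | * A2; A2 → id | (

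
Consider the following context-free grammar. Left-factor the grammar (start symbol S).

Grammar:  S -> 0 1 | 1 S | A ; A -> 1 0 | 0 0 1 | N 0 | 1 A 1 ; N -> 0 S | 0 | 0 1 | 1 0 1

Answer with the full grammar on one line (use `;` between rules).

A has alternatives sharing prefix '1': factor to A → 1 A' with A' → 0 | A 1.
N has alternatives sharing prefix '0': factor to N → 0 N' with N' → S | ε | 1.

S -> 0 1 | 1 S | A; A -> 0 0 1 | N 0 | 1 A'; N -> 1 0 1 | 0 N'; A' -> 0 | A 1; N' -> S | ε | 1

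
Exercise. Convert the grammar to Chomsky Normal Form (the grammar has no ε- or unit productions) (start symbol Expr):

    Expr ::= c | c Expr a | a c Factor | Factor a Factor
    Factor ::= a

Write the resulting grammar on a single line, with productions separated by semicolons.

Introduce a nonterminal for each terminal appearing in a rule of length ≥ 2: X1 → c, X2 → a.
Binarize each right-hand side of length ≥ 3 by chaining fresh nonterminals (Y1, Y2, …): affected rules were Expr → X1 Expr X2; Expr → X2 X1 Factor; Expr → Factor X2 Factor.

Expr ::= c | X1 Y1 | X2 Y2 | Factor Y3; Factor ::= a; X1 ::= c; X2 ::= a; Y1 ::= Expr X2; Y2 ::= X1 Factor; Y3 ::= X2 Factor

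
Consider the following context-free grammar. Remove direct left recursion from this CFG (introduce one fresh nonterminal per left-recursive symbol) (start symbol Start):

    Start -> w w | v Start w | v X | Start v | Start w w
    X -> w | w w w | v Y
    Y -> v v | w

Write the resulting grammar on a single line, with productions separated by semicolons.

Directly left-recursive nonterminal: Start.
For Start: α = {v, w w}, β = {w w, v Start w, v X}. Rewrite as Start → β Start1 and Start1 → α Start1 | ε.

Start -> w w Start1 | v Start w Start1 | v X Start1; X -> w | w w w | v Y; Y -> v v | w; Start1 -> v Start1 | w w Start1 | ε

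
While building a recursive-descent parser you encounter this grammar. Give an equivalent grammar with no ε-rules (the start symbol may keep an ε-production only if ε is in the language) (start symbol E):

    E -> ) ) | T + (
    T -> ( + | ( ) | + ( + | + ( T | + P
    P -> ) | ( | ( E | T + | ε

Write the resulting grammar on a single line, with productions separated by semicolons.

E -> ) ) | T + (; T -> ( + | ( ) | + ( + | + ( T | + P | +; P -> ) | ( | ( E | T +

The nullable symbols are {P}.
ε ∉ L(G), so no ε-production is kept.
For each production, add variants omitting each subset of nullable occurrences: T → + P gives + P | +.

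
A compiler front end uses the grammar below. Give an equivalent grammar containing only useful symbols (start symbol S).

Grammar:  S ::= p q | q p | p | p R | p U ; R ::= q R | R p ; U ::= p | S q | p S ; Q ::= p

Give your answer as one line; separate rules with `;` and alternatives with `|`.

Generating nonterminals: {Q, S, U}.
Reachable from S after that: {S, U}.
Removed useless symbols: {Q, R} and every production mentioning them.

S ::= p q | q p | p | p U; U ::= p | S q | p S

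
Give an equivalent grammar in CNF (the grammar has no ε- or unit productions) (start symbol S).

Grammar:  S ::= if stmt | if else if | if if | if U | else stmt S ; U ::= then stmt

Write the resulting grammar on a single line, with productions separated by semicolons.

Introduce a nonterminal for each terminal appearing in a rule of length ≥ 2: X1 → if, X2 → stmt, X3 → else, X4 → then.
Binarize each right-hand side of length ≥ 3 by chaining fresh nonterminals (Y1, Y2, …): affected rules were S → X1 X3 X1; S → X3 X2 S.

S ::= X1 X2 | X1 Y1 | X1 X1 | X1 U | X3 Y2; U ::= X4 X2; X1 ::= if; X2 ::= stmt; X3 ::= else; X4 ::= then; Y1 ::= X3 X1; Y2 ::= X2 S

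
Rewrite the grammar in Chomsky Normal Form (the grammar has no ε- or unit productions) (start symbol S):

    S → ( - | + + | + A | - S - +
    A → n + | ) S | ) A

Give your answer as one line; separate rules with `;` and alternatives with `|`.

S → X1 X2 | X3 X3 | X3 A | X2 Y1; A → X4 X3 | X5 S | X5 A; X1 → (; X2 → -; X3 → +; X4 → n; X5 → ); Y1 → S Y2; Y2 → X2 X3

Introduce a nonterminal for each terminal appearing in a rule of length ≥ 2: X1 → (, X2 → -, X3 → +, X4 → n, X5 → ).
Binarize each right-hand side of length ≥ 3 by chaining fresh nonterminals (Y1, Y2, …): affected rules were S → X2 S X2 X3.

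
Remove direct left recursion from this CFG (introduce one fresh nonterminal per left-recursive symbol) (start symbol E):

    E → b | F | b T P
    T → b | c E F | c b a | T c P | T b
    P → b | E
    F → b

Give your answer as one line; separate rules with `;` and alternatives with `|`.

Left recursion appears on T.
For T: α = {c P, b}, β = {b, c E F, c b a}. Rewrite as T → β T' and T' → α T' | ε.

E → b | F | b T P; T → b T' | c E F T' | c b a T'; P → b | E; F → b; T' → c P T' | b T' | ε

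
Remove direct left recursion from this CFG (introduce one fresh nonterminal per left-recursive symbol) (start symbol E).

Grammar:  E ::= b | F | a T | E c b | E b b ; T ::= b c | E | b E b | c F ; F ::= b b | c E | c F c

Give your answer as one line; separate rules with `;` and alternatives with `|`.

E ::= b E' | F E' | a T E'; T ::= b c | E | b E b | c F; F ::= b b | c E | c F c; E' ::= c b E' | b b E' | ε

E is directly left-recursive.
For E: α = {c b, b b}, β = {b, F, a T}. Rewrite as E → β E' and E' → α E' | ε.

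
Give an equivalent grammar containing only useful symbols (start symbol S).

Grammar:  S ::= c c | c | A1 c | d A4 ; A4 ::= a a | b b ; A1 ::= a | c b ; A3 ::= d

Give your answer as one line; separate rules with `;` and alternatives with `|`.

Generating nonterminals: {A1, A3, A4, S}.
Reachable from S after that: {A1, A4, S}.
Removed useless symbols: {A3} and every production mentioning them.

S ::= c c | c | A1 c | d A4; A4 ::= a a | b b; A1 ::= a | c b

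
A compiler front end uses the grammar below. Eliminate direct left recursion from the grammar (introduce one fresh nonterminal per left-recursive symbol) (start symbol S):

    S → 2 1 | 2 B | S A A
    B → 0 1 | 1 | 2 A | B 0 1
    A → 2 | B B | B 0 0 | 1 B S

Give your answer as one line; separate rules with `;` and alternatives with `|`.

S, B are directly left-recursive.
For S: α = {A A}, β = {2 1, 2 B}. Rewrite as S → β S' and S' → α S' | ε.
For B: α = {0 1}, β = {0 1, 1, 2 A}. Rewrite as B → β B' and B' → α B' | ε.

S → 2 1 S' | 2 B S'; B → 0 1 B' | 1 B' | 2 A B'; A → 2 | B B | B 0 0 | 1 B S; S' → A A S' | ε; B' → 0 1 B' | ε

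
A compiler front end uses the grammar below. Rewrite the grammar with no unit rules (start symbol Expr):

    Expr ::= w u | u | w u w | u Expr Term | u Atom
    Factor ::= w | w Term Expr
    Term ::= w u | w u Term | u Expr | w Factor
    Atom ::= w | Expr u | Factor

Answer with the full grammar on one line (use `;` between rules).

Expr ::= w u | u | w u w | u Expr Term | u Atom; Factor ::= w | w Term Expr; Term ::= w u | w u Term | u Expr | w Factor; Atom ::= w | Expr u | w Term Expr

Unit pairs: Atom ⇒* {Factor}.
For every A with A ⇒* B via unit rules, add B's non-unit alternatives to A; then delete every rule of the form X → Y.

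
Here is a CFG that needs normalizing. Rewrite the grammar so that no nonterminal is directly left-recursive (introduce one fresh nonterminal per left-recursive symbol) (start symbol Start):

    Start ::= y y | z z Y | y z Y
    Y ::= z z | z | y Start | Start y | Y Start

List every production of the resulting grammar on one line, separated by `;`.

Start ::= y y | z z Y | y z Y; Y ::= z z Y1 | z Y1 | y Start Y1 | Start y Y1; Y1 ::= Start Y1 | ε

Y is directly left-recursive.
For Y: α = {Start}, β = {z z, z, y Start, Start y}. Rewrite as Y → β Y1 and Y1 → α Y1 | ε.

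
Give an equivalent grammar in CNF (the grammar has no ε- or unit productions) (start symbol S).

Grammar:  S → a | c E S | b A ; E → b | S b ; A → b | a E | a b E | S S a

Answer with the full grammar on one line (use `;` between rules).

S → a | X1 Y1 | X2 A; E → b | S X2; A → b | X3 E | X3 Y2 | S Y3; X1 → c; X2 → b; X3 → a; Y1 → E S; Y2 → X2 E; Y3 → S X3

Introduce a nonterminal for each terminal appearing in a rule of length ≥ 2: X1 → c, X2 → b, X3 → a.
Binarize each right-hand side of length ≥ 3 by chaining fresh nonterminals (Y1, Y2, …): affected rules were S → X1 E S; A → X3 X2 E; A → S S X3.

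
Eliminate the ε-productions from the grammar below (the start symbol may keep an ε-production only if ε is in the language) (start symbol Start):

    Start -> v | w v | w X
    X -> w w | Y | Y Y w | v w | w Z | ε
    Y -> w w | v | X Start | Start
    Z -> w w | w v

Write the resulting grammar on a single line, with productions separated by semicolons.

Nullable nonterminals: {X}.
ε ∉ L(G), so no ε-production is kept.
Expand every rule over subsets of its nullable positions: Start → w X gives w X | w. Y → X Start gives X Start | Start.

Start -> v | w v | w X | w; X -> w w | Y | Y Y w | v w | w Z; Y -> w w | v | X Start | Start; Z -> w w | w v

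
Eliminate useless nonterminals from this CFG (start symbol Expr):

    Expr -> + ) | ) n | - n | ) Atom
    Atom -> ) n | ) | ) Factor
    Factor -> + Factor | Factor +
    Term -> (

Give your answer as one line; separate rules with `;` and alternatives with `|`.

Expr -> + ) | ) n | - n | ) Atom; Atom -> ) n | )

Generating nonterminals: {Atom, Expr, Term}.
Reachable from Expr after that: {Atom, Expr}.
Removed useless symbols: {Factor, Term} and every production mentioning them.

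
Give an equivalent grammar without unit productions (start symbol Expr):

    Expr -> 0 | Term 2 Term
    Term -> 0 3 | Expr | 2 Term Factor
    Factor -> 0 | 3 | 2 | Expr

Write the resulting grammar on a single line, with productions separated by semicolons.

Unit pairs: Factor ⇒* {Expr}; Term ⇒* {Expr}.
For every A with A ⇒* B via unit rules, add B's non-unit alternatives to A; then delete every rule of the form X → Y.

Expr -> 0 | Term 2 Term; Term -> 0 3 | 2 Term Factor | 0 | Term 2 Term; Factor -> 0 | 3 | 2 | Term 2 Term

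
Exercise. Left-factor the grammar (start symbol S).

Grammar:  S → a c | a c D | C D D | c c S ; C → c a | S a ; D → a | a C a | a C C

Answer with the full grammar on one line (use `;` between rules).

S has alternatives sharing prefix 'a c': factor to S → a c S' with S' → ε | D.
D has alternatives sharing prefix 'a': factor to D → a D' with D' → ε | C a | C C.
D' has alternatives sharing prefix 'C': factor to D' → C D'' with D'' → a | C.

S → C D D | c c S | a c S'; C → c a | S a; D → a D'; S' → ε | D; D' → ε | C D''; D'' → a | C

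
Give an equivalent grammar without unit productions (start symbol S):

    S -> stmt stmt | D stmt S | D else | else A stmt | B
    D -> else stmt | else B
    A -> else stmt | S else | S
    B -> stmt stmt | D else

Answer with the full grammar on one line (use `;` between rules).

S -> stmt stmt | D else | D stmt S | else A stmt; D -> else stmt | else B; A -> stmt stmt | D else | D stmt S | else A stmt | else stmt | S else; B -> stmt stmt | D else

Unit pairs: A ⇒* {B, S}; S ⇒* {B}.
For every A with A ⇒* B via unit rules, add B's non-unit alternatives to A; then delete every rule of the form X → Y.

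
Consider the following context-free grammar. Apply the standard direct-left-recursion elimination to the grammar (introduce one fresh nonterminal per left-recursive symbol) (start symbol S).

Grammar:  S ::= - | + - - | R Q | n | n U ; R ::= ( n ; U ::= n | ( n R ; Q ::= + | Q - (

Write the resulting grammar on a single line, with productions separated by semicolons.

S ::= - | + - - | R Q | n | n U; R ::= ( n; U ::= n | ( n R; Q ::= + Q'; Q' ::= - ( Q' | epsilon

Directly left-recursive nonterminal: Q.
For Q: α = {- (}, β = {+}. Rewrite as Q → β Q' and Q' → α Q' | ε.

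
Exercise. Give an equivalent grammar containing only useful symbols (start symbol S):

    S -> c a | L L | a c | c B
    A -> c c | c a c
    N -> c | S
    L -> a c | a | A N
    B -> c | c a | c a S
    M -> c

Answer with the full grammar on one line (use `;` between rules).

S -> c a | L L | a c | c B; A -> c c | c a c; N -> c | S; L -> a c | a | A N; B -> c | c a | c a S

Generating nonterminals: {A, B, L, M, N, S}.
Reachable from S after that: {A, B, L, N, S}.
Removed useless symbols: {M} and every production mentioning them.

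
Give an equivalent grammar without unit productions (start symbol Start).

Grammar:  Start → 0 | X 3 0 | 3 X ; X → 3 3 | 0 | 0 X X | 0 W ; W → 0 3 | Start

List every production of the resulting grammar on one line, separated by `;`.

Unit pairs: W ⇒* {Start}.
For each unit pair (A, B), copy every non-unit production of B to A, then drop all unit productions.

Start → 0 | X 3 0 | 3 X; X → 3 3 | 0 | 0 X X | 0 W; W → 0 | X 3 0 | 3 X | 0 3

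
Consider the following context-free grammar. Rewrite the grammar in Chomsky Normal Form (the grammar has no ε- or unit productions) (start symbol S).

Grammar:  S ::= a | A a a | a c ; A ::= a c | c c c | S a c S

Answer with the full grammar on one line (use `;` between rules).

S ::= a | A Y1 | X1 X2; A ::= X1 X2 | X2 Y2 | S Y3; X1 ::= a; X2 ::= c; Y1 ::= X1 X1; Y2 ::= X2 X2; Y3 ::= X1 Y4; Y4 ::= X2 S

Introduce a nonterminal for each terminal appearing in a rule of length ≥ 2: X1 → a, X2 → c.
Binarize each right-hand side of length ≥ 3 by chaining fresh nonterminals (Y1, Y2, …): affected rules were S → A X1 X1; A → X2 X2 X2; A → S X1 X2 S.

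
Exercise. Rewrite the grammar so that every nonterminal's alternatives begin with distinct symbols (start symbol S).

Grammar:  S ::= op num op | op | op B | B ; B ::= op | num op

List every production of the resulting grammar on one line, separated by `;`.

S has alternatives sharing prefix 'op': factor to S → op S' with S' → num op | ε | B.

S ::= B | op S'; B ::= op | num op; S' ::= num op | ε | B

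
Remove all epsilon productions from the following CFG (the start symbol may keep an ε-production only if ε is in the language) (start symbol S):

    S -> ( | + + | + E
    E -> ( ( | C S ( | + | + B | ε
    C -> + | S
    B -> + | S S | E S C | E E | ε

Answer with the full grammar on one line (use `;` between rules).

The nullable symbols are {B, E}.
ε ∉ L(G), so no ε-production is kept.
Expand every rule over subsets of its nullable positions: S → + E gives + E | +. B → E S C gives E S C | S C. B → E E gives E E | E.

S -> ( | + + | + E | +; E -> ( ( | C S ( | + | + B; C -> + | S; B -> + | S S | E S C | S C | E E | E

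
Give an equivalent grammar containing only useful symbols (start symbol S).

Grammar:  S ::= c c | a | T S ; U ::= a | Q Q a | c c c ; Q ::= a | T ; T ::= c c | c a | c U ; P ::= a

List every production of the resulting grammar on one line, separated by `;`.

Generating nonterminals: {P, Q, S, T, U}.
Reachable from S after that: {Q, S, T, U}.
Removed useless symbols: {P} and every production mentioning them.

S ::= c c | a | T S; U ::= a | Q Q a | c c c; Q ::= a | T; T ::= c c | c a | c U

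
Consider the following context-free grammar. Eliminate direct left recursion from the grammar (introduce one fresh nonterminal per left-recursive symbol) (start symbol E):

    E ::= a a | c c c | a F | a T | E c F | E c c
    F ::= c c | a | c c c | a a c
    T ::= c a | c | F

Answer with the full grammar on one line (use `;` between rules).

E is directly left-recursive.
For E: α = {c F, c c}, β = {a a, c c c, a F, a T}. Rewrite as E → β E' and E' → α E' | ε.

E ::= a a E' | c c c E' | a F E' | a T E'; F ::= c c | a | c c c | a a c; T ::= c a | c | F; E' ::= c F E' | c c E' | ε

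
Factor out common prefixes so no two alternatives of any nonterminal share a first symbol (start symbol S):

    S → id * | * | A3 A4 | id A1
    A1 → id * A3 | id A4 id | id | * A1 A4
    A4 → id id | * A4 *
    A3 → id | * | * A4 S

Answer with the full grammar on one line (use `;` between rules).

S has alternatives sharing prefix 'id': factor to S → id S' with S' → * | A1.
A1 has alternatives sharing prefix 'id': factor to A1 → id A1' with A1' → * A3 | A4 id | ε.
A3 has alternatives sharing prefix '*': factor to A3 → * A3' with A3' → ε | A4 S.

S → * | A3 A4 | id S'; A1 → * A1 A4 | id A1'; A4 → id id | * A4 *; A3 → id | * A3'; S' → * | A1; A1' → * A3 | A4 id | ε; A3' → ε | A4 S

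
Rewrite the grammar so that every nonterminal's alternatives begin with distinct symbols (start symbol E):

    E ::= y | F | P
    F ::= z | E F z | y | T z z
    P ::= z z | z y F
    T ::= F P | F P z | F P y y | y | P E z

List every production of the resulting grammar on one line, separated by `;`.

E ::= y | F | P; F ::= z | E F z | y | T z z; P ::= z P'; T ::= y | P E z | F P T'; P' ::= z | y F; T' ::= eps | z | y y

P has alternatives sharing prefix 'z': factor to P → z P' with P' → z | y F.
T has alternatives sharing prefix 'F P': factor to T → F P T' with T' → ε | z | y y.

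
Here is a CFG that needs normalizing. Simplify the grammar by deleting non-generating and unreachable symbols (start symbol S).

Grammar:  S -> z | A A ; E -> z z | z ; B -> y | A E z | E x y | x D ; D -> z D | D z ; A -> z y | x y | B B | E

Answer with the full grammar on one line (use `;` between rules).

Generating nonterminals: {A, B, E, S}.
Reachable from S after that: {A, B, E, S}.
Removed useless symbols: {D} and every production mentioning them.

S -> z | A A; E -> z z | z; B -> y | A E z | E x y; A -> z y | x y | B B | E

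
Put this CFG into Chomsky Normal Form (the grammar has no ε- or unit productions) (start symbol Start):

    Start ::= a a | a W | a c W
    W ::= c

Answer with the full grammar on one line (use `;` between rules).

Start ::= X1 X1 | X1 W | X1 Y1; W ::= c; X1 ::= a; X2 ::= c; Y1 ::= X2 W

Introduce a nonterminal for each terminal appearing in a rule of length ≥ 2: X1 → a, X2 → c.
Binarize each right-hand side of length ≥ 3 by chaining fresh nonterminals (Y1, Y2, …): affected rules were Start → X1 X2 W.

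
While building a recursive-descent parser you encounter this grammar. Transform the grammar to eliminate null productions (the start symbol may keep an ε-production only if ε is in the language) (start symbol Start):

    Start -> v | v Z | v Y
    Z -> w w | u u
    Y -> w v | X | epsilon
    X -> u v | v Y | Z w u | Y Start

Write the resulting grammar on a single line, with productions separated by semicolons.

Nullable nonterminals: {Y}.
ε ∉ L(G), so no ε-production is kept.
Expand every rule over subsets of its nullable positions: X → v Y gives v Y | v. X → Y Start gives Y Start | Start.

Start -> v | v Z | v Y; Z -> w w | u u; Y -> w v | X; X -> u v | v Y | v | Z w u | Y Start | Start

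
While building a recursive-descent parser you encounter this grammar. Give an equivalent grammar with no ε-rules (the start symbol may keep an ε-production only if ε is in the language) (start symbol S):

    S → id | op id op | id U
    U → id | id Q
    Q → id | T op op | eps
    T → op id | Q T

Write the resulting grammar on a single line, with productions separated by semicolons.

S → id | op id op | id U; U → id | id Q; Q → id | T op op; T → op id | Q T

Nullable nonterminals: {Q}.
ε ∉ L(G), so no ε-production is kept.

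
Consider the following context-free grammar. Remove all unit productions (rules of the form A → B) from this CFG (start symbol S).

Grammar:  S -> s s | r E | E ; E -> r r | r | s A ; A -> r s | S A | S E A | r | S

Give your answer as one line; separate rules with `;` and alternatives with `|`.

Unit pairs: A ⇒* {E, S}; S ⇒* {E}.
Replace each nonterminal's rules with the union of the non-unit rules of every nonterminal it unit-derives.

S -> r r | r | s A | s s | r E; E -> r r | r | s A; A -> r r | r | s A | s s | r E | r s | S A | S E A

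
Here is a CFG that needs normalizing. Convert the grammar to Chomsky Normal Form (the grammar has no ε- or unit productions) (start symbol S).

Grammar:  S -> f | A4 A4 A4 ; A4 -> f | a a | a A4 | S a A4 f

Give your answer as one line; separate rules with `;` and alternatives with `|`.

Introduce a nonterminal for each terminal appearing in a rule of length ≥ 2: X1 → a, X2 → f.
Binarize each right-hand side of length ≥ 3 by chaining fresh nonterminals (Y1, Y2, …): affected rules were S → A4 A4 A4; A4 → S X1 A4 X2.

S -> f | A4 Y1; A4 -> f | X1 X1 | X1 A4 | S Y2; X1 -> a; X2 -> f; Y1 -> A4 A4; Y2 -> X1 Y3; Y3 -> A4 X2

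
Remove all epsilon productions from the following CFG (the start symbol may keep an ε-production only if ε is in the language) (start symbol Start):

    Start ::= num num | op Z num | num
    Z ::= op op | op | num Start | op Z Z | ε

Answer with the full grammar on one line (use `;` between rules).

Start ::= num num | op Z num | op num | num; Z ::= op op | op | num Start | op Z Z | op Z

The nullable symbols are {Z}.
ε ∉ L(G), so no ε-production is kept.
For each production, add variants omitting each subset of nullable occurrences: Start → op Z num gives op Z num | op num. Z → op Z Z gives op Z Z | op Z.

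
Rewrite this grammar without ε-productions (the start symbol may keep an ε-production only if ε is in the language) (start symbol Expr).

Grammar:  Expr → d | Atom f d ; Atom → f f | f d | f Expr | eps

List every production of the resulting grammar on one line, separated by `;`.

Expr → d | Atom f d | f d; Atom → f f | f d | f Expr

The nullable symbols are {Atom}.
ε ∉ L(G), so no ε-production is kept.
Expand every rule over subsets of its nullable positions: Expr → Atom f d gives Atom f d | f d.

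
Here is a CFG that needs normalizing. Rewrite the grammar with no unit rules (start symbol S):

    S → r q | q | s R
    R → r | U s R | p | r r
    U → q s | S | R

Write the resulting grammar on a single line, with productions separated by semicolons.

S → r q | q | s R; R → r | U s R | p | r r; U → q s | r q | q | s R | r | U s R | p | r r

Unit pairs: U ⇒* {R, S}.
For each unit pair (A, B), copy every non-unit production of B to A, then drop all unit productions.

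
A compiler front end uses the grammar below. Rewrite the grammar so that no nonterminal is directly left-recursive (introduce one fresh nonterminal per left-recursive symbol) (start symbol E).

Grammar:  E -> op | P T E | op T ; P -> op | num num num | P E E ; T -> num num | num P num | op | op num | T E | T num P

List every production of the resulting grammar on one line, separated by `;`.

E -> op | P T E | op T; P -> op P' | num num num P'; T -> num num T' | num P num T' | op T' | op num T'; P' -> E E P' | ε; T' -> E T' | num P T' | ε

Directly left-recursive nonterminals: P, T.
For P: α = {E E}, β = {op, num num num}. Rewrite as P → β P' and P' → α P' | ε.
For T: α = {E, num P}, β = {num num, num P num, op, op num}. Rewrite as T → β T' and T' → α T' | ε.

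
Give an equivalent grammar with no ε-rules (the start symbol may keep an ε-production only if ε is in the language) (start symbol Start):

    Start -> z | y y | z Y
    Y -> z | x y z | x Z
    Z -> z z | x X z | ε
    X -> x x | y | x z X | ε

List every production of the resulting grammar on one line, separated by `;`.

The nullable symbols are {X, Z}.
ε ∉ L(G), so no ε-production is kept.
Expand every rule over subsets of its nullable positions: Y → x Z gives x Z | x. Z → x X z gives x X z | x z. X → x z X gives x z X | x z.

Start -> z | y y | z Y; Y -> z | x y z | x Z | x; Z -> z z | x X z | x z; X -> x x | y | x z X | x z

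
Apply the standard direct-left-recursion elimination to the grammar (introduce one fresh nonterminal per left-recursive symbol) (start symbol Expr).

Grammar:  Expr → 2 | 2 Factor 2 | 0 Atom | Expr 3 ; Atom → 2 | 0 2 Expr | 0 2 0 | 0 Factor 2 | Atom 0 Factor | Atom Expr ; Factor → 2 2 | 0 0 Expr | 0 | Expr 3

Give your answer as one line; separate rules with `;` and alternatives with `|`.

Expr → 2 Expr1 | 2 Factor 2 Expr1 | 0 Atom Expr1; Atom → 2 Atom1 | 0 2 Expr Atom1 | 0 2 0 Atom1 | 0 Factor 2 Atom1; Factor → 2 2 | 0 0 Expr | 0 | Expr 3; Expr1 → 3 Expr1 | epsilon; Atom1 → 0 Factor Atom1 | Expr Atom1 | epsilon

Directly left-recursive nonterminals: Expr, Atom.
For Expr: α = {3}, β = {2, 2 Factor 2, 0 Atom}. Rewrite as Expr → β Expr1 and Expr1 → α Expr1 | ε.
For Atom: α = {0 Factor, Expr}, β = {2, 0 2 Expr, 0 2 0, 0 Factor 2}. Rewrite as Atom → β Atom1 and Atom1 → α Atom1 | ε.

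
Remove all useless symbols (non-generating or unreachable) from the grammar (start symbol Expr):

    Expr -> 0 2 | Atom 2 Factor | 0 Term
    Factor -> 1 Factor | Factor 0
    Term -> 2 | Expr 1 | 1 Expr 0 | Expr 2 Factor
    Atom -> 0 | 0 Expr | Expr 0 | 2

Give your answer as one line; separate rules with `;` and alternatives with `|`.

Expr -> 0 2 | 0 Term; Term -> 2 | Expr 1 | 1 Expr 0

Generating nonterminals: {Atom, Expr, Term}.
Reachable from Expr after that: {Expr, Term}.
Removed useless symbols: {Atom, Factor} and every production mentioning them.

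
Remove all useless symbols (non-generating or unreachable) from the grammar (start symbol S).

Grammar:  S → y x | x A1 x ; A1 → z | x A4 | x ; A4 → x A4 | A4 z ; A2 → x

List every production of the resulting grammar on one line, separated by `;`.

Generating nonterminals: {A1, A2, S}.
Reachable from S after that: {A1, S}.
Removed useless symbols: {A2, A4} and every production mentioning them.

S → y x | x A1 x; A1 → z | x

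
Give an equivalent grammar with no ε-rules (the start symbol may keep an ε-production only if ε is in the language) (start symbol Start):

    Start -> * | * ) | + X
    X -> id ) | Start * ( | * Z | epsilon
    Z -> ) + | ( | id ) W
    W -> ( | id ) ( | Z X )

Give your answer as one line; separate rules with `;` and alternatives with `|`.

Start -> * | * ) | + X | +; X -> id ) | Start * ( | * Z; Z -> ) + | ( | id ) W; W -> ( | id ) ( | Z X ) | Z )

Nullable nonterminals: {X}.
ε ∉ L(G), so no ε-production is kept.
Add the nullable-subset variants: Start → + X gives + X | +. W → Z X ) gives Z X ) | Z ).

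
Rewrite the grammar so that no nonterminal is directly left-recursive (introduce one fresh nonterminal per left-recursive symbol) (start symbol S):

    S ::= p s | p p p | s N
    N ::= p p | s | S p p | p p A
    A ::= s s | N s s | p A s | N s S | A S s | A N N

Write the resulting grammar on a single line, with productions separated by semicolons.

S ::= p s | p p p | s N; N ::= p p | s | S p p | p p A; A ::= s s A' | N s s A' | p A s A' | N s S A'; A' ::= S s A' | N N A' | ε

Left recursion appears on A.
For A: α = {S s, N N}, β = {s s, N s s, p A s, N s S}. Rewrite as A → β A' and A' → α A' | ε.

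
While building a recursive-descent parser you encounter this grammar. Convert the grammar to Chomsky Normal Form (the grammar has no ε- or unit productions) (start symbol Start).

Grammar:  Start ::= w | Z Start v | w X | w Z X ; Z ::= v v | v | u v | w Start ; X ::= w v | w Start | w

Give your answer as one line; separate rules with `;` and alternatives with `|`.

Start ::= w | Z Y1 | X2 X | X2 Y2; Z ::= X1 X1 | v | X3 X1 | X2 Start; X ::= X2 X1 | X2 Start | w; X1 ::= v; X2 ::= w; X3 ::= u; Y1 ::= Start X1; Y2 ::= Z X

Introduce a nonterminal for each terminal appearing in a rule of length ≥ 2: X1 → v, X2 → w, X3 → u.
Binarize each right-hand side of length ≥ 3 by chaining fresh nonterminals (Y1, Y2, …): affected rules were Start → Z Start X1; Start → X2 Z X.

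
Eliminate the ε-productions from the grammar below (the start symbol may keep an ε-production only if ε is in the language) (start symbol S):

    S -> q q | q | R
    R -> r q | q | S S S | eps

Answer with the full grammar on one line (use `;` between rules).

S -> q q | q | R | eps; R -> r q | q | S S S | S S | S

The nullable symbols are {R, S}.
ε ∈ L(G) since S is nullable, so keep S → ε.
Add the nullable-subset variants: R → S S S gives S S S | S S | S.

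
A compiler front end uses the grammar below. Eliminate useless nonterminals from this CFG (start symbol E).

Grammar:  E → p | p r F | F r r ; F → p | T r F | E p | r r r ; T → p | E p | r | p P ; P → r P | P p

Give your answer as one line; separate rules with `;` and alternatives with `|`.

E → p | p r F | F r r; F → p | T r F | E p | r r r; T → p | E p | r

Generating nonterminals: {E, F, T}.
Reachable from E after that: {E, F, T}.
Removed useless symbols: {P} and every production mentioning them.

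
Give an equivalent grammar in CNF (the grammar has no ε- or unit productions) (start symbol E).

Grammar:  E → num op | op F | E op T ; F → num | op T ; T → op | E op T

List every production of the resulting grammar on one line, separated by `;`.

E → X1 X2 | X2 F | E Y1; F → num | X2 T; T → op | E Y2; X1 → num; X2 → op; Y1 → X2 T; Y2 → X2 T

Introduce a nonterminal for each terminal appearing in a rule of length ≥ 2: X1 → num, X2 → op.
Binarize each right-hand side of length ≥ 3 by chaining fresh nonterminals (Y1, Y2, …): affected rules were E → E X2 T; T → E X2 T.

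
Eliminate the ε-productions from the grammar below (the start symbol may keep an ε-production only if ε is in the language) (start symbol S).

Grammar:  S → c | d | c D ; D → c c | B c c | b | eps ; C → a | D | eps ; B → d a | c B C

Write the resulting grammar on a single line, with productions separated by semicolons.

S → c | d | c D; D → c c | B c c | b; C → a | D; B → d a | c B C | c B

Nullable set = {C, D}.
ε ∉ L(G), so no ε-production is kept.
For each production, add variants omitting each subset of nullable occurrences: B → c B C gives c B C | c B.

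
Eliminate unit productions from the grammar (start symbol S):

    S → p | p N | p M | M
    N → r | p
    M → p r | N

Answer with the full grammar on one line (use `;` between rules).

S → p | p N | p M | r | p r; N → r | p; M → r | p | p r

Unit pairs: M ⇒* {N}; S ⇒* {M, N}.
Replace each nonterminal's rules with the union of the non-unit rules of every nonterminal it unit-derives.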